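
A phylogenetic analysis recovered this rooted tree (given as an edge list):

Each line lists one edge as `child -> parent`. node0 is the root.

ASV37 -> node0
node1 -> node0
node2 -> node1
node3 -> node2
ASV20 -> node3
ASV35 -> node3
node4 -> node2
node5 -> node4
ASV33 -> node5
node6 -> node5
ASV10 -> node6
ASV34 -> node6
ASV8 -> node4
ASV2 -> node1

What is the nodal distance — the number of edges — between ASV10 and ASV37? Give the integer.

7

The MRCA of ASV10 and ASV37 is the root of the tree.
From ASV10 up to that node: 6 branches. From ASV37 up to the same node: 1 branch. Total: 6 + 1 = 7.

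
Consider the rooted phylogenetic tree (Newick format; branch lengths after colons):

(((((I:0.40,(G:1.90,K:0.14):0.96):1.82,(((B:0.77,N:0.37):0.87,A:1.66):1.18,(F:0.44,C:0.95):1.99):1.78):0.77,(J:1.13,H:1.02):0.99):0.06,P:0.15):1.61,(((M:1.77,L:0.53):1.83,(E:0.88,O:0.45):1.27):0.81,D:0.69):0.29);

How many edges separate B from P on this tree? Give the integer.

7

The MRCA of B and P is the node subtending ((((I,(G,K)),(((B,N),A),(F,C))),(J,H)),P).
From B up to that node: 6 branches. From P up to the same node: 1 branch. Total: 6 + 1 = 7.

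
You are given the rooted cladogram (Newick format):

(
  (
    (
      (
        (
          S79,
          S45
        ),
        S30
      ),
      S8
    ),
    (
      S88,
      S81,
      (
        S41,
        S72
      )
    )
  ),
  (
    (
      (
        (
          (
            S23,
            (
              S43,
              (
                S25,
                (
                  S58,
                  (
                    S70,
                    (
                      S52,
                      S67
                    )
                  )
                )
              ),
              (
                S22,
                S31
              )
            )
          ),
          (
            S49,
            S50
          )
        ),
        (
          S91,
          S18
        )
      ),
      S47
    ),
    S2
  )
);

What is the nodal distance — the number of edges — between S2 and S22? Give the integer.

The MRCA of S2 and S22 is the node subtending (((((S23,(S43,(S25,(S58,(S70,(S52,S67)))),(S22,S31))),(S49,S50)),(S91,S18)),S47),S2).
From S2 up to that node: 1 branch. From S22 up to the same node: 7 branches. Total: 1 + 7 = 8.

8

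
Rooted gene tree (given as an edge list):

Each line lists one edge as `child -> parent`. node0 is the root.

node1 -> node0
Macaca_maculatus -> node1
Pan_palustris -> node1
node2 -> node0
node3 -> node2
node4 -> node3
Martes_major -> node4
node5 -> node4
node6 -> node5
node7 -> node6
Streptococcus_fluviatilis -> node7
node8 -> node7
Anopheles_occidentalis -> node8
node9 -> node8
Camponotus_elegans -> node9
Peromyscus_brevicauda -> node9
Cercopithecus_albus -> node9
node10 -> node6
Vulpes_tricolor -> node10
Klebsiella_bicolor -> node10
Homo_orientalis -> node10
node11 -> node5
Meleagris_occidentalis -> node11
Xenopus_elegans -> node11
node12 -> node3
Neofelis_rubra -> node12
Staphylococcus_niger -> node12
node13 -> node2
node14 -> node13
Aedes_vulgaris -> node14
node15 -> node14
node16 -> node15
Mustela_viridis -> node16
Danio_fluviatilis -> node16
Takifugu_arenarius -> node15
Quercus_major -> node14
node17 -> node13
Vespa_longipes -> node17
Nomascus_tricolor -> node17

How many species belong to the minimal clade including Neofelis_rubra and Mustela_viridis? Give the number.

20

The MRCA of Neofelis_rubra and Mustela_viridis is the node subtending (((Martes_major,(((Streptococcus_fluviatilis,(Anopheles_occidentalis,(Camponotus_elegans,Peromyscus_brevicauda,Cercopithecus_albus))),(Vulpes_tricolor,Klebsiella_bicolor,Homo_orientalis)),(Meleagris_occidentalis,Xenopus_elegans))),(Neofelis_rubra,Staphylococcus_niger)),((Aedes_vulgaris,((Mustela_viridis,Danio_fluviatilis),Takifugu_arenarius),Quercus_major),(Vespa_longipes,Nomascus_tricolor))).
That clade contains 20 terminal taxa: Aedes_vulgaris, Anopheles_occidentalis, Camponotus_elegans, Cercopithecus_albus, Danio_fluviatilis, Homo_orientalis, Klebsiella_bicolor, Martes_major, Meleagris_occidentalis, Mustela_viridis, Neofelis_rubra, Nomascus_tricolor, Peromyscus_brevicauda, Quercus_major, Staphylococcus_niger, Streptococcus_fluviatilis, Takifugu_arenarius, Vespa_longipes, Vulpes_tricolor, Xenopus_elegans.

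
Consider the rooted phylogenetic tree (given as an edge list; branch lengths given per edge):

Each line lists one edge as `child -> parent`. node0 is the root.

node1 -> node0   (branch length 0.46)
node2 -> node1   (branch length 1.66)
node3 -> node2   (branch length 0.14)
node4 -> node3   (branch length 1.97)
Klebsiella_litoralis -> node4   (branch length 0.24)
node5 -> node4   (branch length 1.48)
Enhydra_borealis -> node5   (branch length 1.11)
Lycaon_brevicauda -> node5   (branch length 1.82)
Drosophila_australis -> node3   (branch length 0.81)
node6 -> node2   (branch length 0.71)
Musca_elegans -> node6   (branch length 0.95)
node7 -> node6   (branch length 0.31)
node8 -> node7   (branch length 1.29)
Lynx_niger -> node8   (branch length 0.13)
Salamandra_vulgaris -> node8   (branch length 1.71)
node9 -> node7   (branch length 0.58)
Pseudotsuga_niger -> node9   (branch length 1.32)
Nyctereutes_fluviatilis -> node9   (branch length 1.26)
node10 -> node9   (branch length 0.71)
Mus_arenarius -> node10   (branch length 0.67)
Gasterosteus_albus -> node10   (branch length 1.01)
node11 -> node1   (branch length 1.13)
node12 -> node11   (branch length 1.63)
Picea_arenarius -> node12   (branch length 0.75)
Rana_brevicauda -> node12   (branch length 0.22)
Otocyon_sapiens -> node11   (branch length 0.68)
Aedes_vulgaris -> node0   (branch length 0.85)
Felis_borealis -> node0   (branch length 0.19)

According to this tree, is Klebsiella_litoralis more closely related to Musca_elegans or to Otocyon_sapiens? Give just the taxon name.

Musca_elegans

The MRCA of Klebsiella_litoralis and Musca_elegans subtends (((Klebsiella_litoralis,(Enhydra_borealis,Lycaon_brevicauda)),Drosophila_australis),(Musca_elegans,((Lynx_niger,Salamandra_vulgaris),(Pseudotsuga_niger,Nyctereutes_fluviatilis,(Mus_arenarius,Gasterosteus_albus))))) (11 taxa).
The MRCA of Klebsiella_litoralis and Otocyon_sapiens subtends ((((Klebsiella_litoralis,(Enhydra_borealis,Lycaon_brevicauda)),Drosophila_australis),(Musca_elegans,((Lynx_niger,Salamandra_vulgaris),(Pseudotsuga_niger,Nyctereutes_fluviatilis,(Mus_arenarius,Gasterosteus_albus))))),((Picea_arenarius,Rana_brevicauda),Otocyon_sapiens)) (14 taxa).
The first is nested inside the second, so Klebsiella_litoralis shares a more recent common ancestor with Musca_elegans.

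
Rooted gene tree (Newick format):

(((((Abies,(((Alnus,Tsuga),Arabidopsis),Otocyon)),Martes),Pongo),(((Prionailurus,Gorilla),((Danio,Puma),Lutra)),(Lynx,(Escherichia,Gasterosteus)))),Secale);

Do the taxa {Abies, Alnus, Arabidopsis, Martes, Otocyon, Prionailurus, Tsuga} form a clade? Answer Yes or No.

The MRCA of the listed taxa subtends ((((Abies,(((Alnus,Tsuga),Arabidopsis),Otocyon)),Martes),Pongo),(((Prionailurus,Gorilla),((Danio,Puma),Lutra)),(Lynx,(Escherichia,Gasterosteus)))).
That clade also contains Danio, Escherichia, Gasterosteus, Gorilla, Lutra, Lynx, Pongo, Puma, which are not in the proposed group, so the group is not monophyletic.

No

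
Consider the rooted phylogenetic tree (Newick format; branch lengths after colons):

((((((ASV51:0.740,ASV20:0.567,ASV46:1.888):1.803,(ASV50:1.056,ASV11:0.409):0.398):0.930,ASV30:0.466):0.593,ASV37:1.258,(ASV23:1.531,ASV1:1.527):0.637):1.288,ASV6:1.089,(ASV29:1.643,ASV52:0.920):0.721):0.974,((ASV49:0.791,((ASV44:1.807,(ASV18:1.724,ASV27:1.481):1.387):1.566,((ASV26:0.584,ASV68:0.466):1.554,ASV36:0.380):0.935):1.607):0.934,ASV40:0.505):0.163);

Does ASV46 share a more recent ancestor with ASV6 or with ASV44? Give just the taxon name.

The MRCA of ASV46 and ASV6 subtends (((((ASV51,ASV20,ASV46),(ASV50,ASV11)),ASV30),ASV37,(ASV23,ASV1)),ASV6,(ASV29,ASV52)) (12 taxa).
The MRCA of ASV46 and ASV44 is the root, subtending the entire tree (20 taxa).
The first is nested inside the second, so ASV46 shares a more recent common ancestor with ASV6.

ASV6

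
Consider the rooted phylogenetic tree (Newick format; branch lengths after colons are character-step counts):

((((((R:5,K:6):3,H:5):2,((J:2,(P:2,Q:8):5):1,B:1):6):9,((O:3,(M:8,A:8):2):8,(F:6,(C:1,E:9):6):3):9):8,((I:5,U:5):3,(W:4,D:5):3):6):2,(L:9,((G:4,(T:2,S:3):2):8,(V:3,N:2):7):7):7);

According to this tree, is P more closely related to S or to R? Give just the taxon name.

R

The MRCA of P and R subtends (((R,K),H),((J,(P,Q)),B)) (7 taxa).
The MRCA of P and S is the root, subtending the entire tree (23 taxa).
The first is nested inside the second, so P shares a more recent common ancestor with R.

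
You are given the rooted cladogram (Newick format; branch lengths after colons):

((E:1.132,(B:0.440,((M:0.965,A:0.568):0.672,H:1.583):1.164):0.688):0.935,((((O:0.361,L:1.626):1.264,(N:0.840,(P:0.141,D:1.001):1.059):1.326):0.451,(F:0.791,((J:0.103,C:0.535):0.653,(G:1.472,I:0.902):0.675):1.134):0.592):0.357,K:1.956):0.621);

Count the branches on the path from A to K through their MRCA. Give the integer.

The MRCA of A and K is the root of the tree.
From A up to that node: 5 branches. From K up to the same node: 2 branches. Total: 5 + 2 = 7.

7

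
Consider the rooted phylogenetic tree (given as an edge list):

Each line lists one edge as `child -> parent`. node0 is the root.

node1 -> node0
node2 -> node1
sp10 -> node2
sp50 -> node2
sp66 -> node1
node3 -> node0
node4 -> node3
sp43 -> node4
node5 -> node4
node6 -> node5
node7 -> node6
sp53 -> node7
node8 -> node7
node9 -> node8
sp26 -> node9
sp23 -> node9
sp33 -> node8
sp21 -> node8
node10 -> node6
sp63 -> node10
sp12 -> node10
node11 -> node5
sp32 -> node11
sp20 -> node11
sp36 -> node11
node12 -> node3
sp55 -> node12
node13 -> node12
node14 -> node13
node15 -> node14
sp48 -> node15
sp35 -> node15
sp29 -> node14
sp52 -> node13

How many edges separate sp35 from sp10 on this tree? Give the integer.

9

The MRCA of sp35 and sp10 is the root of the tree.
From sp35 up to that node: 6 branches. From sp10 up to the same node: 3 branches. Total: 6 + 3 = 9.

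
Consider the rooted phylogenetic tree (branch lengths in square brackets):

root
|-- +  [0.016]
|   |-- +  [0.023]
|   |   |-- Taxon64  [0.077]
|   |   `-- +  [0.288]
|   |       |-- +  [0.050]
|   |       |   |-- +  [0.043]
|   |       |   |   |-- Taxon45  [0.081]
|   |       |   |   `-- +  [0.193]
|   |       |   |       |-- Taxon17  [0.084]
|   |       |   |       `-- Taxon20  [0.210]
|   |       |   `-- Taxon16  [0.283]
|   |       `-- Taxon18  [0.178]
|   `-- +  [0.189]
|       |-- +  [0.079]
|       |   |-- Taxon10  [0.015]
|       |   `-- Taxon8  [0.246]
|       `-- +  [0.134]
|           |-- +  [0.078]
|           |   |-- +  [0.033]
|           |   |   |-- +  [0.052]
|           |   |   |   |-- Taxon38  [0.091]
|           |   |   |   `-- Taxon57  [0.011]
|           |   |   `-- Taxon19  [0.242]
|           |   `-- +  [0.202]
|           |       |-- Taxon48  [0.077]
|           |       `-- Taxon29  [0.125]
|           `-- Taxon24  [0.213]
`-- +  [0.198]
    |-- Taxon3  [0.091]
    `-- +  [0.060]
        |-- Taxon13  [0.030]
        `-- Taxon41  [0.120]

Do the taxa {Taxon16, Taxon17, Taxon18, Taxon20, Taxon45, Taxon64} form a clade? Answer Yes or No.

Yes

The most recent common ancestor of these taxa subtends (Taxon64,(((Taxon45,(Taxon17,Taxon20)),Taxon16),Taxon18)).
That clade has exactly 6 tips — every listed taxon and nothing else — so the group is monophyletic.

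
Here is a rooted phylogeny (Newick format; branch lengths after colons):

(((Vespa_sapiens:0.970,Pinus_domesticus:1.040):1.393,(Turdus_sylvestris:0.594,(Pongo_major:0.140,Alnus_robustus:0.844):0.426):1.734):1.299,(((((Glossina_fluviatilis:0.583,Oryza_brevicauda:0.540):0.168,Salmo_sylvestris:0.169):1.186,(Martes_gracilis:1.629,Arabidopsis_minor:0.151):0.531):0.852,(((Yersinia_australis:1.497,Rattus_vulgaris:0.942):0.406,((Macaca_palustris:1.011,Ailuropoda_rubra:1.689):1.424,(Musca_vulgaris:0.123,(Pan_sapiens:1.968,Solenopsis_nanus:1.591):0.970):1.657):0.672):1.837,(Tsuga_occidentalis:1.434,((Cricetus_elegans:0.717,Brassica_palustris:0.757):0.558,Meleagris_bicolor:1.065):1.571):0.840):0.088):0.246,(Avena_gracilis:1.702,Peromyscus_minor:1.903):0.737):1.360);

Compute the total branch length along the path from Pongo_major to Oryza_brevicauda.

The path runs Pongo_major → … → MRCA → … → Oryza_brevicauda; the MRCA is the root of the tree.
Branch lengths along that path: 0.140 + 0.426 + 1.734 + 1.299 + 1.360 + 0.246 + 0.852 + 1.186 + 0.168 + 0.540 = 7.951.

7.951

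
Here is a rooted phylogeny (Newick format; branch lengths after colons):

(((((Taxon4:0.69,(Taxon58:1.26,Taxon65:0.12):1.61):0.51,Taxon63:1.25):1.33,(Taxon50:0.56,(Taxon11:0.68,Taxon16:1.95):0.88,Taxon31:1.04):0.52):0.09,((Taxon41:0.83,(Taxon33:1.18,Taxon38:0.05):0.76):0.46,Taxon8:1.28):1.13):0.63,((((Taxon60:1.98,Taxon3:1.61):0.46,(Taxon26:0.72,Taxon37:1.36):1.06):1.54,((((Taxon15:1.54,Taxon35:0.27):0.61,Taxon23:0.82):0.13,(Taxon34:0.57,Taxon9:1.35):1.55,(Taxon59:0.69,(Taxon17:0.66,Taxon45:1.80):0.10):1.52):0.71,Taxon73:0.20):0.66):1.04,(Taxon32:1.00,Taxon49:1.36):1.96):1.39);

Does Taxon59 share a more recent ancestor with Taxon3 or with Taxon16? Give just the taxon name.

The MRCA of Taxon59 and Taxon3 subtends (((Taxon60,Taxon3),(Taxon26,Taxon37)),((((Taxon15,Taxon35),Taxon23),(Taxon34,Taxon9),(Taxon59,(Taxon17,Taxon45))),Taxon73)) (13 taxa).
The MRCA of Taxon59 and Taxon16 is the root, subtending the entire tree (27 taxa).
The first is nested inside the second, so Taxon59 shares a more recent common ancestor with Taxon3.

Taxon3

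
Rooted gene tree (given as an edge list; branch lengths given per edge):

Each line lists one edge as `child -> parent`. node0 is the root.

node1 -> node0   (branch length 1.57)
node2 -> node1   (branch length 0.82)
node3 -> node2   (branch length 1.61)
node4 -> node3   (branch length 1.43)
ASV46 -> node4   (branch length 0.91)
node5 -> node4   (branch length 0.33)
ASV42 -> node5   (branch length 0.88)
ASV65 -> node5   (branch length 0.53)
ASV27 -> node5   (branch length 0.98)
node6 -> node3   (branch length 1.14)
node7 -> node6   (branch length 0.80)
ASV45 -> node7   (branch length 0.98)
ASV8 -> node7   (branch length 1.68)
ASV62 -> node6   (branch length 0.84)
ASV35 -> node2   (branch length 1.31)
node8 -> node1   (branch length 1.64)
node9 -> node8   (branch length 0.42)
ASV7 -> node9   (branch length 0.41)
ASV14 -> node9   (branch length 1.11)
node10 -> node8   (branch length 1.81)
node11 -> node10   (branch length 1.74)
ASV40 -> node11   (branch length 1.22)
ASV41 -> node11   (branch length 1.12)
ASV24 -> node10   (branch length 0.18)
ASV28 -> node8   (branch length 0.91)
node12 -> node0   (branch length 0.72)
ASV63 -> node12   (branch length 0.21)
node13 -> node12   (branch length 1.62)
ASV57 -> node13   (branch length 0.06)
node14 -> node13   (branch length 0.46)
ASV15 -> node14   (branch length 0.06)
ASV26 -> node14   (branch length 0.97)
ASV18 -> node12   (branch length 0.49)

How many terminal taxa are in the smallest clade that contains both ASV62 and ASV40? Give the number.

14

The MRCA of ASV62 and ASV40 is the node subtending ((((ASV46,(ASV42,ASV65,ASV27)),((ASV45,ASV8),ASV62)),ASV35),((ASV7,ASV14),((ASV40,ASV41),ASV24),ASV28)).
That clade contains 14 terminal taxa: ASV14, ASV24, ASV27, ASV28, ASV35, ASV40, ASV41, ASV42, ASV45, ASV46, ASV62, ASV65, ASV7, ASV8.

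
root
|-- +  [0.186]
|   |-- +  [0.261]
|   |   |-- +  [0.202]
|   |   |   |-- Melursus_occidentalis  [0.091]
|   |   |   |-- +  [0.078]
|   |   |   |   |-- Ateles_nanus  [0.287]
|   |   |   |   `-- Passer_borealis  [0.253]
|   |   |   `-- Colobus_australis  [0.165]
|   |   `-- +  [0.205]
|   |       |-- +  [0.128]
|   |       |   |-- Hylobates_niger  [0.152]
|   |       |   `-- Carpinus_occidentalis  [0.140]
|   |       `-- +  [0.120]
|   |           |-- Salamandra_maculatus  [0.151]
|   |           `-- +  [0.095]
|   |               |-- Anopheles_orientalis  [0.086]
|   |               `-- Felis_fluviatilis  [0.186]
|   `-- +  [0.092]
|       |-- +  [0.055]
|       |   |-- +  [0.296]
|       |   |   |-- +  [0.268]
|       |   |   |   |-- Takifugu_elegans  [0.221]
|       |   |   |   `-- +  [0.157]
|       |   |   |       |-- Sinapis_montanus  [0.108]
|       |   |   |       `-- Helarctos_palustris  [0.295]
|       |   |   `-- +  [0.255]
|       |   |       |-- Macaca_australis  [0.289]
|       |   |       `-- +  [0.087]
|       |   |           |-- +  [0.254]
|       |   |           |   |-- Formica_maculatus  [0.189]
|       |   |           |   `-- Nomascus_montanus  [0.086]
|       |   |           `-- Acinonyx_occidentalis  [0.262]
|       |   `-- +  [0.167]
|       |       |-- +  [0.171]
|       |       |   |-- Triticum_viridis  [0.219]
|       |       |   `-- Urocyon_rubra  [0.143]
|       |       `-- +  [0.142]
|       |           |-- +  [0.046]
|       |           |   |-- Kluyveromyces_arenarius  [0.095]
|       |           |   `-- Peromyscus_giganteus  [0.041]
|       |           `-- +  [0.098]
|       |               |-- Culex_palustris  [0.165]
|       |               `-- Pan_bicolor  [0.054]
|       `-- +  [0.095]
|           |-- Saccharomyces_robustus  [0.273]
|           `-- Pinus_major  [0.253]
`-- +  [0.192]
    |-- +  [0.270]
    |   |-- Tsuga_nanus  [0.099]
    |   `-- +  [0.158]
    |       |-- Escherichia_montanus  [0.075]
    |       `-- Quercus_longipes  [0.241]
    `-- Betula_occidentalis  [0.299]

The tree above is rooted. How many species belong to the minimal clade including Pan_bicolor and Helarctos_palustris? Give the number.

13

The MRCA of Pan_bicolor and Helarctos_palustris is the node subtending (((Takifugu_elegans,(Sinapis_montanus,Helarctos_palustris)),(Macaca_australis,((Formica_maculatus,Nomascus_montanus),Acinonyx_occidentalis))),((Triticum_viridis,Urocyon_rubra),((Kluyveromyces_arenarius,Peromyscus_giganteus),(Culex_palustris,Pan_bicolor)))).
That clade contains 13 terminal taxa: Acinonyx_occidentalis, Culex_palustris, Formica_maculatus, Helarctos_palustris, Kluyveromyces_arenarius, Macaca_australis, Nomascus_montanus, Pan_bicolor, Peromyscus_giganteus, Sinapis_montanus, Takifugu_elegans, Triticum_viridis, Urocyon_rubra.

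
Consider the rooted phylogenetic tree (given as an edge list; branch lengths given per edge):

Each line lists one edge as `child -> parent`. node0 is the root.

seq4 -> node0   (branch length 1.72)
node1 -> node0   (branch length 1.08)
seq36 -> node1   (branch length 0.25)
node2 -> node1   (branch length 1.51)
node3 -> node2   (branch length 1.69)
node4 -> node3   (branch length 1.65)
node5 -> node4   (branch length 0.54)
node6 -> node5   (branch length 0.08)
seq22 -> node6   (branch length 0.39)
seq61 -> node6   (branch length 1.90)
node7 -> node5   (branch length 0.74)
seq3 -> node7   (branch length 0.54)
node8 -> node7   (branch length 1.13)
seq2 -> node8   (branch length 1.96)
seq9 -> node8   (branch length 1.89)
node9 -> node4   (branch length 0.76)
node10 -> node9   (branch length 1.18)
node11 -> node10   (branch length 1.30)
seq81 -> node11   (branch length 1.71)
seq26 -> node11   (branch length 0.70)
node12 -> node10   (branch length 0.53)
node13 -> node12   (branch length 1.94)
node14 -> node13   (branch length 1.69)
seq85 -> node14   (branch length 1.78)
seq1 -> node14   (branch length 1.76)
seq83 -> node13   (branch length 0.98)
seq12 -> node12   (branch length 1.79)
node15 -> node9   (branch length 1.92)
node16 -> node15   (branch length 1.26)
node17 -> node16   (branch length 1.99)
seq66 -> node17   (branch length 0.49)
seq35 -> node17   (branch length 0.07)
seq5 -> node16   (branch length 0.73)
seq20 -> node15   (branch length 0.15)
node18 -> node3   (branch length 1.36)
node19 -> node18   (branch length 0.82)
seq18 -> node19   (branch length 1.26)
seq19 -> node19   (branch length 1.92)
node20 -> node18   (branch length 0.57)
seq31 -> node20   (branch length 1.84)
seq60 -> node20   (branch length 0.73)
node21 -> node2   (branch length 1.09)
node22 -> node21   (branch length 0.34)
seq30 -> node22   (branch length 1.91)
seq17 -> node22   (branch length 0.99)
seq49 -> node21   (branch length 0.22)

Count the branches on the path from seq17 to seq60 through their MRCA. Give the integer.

The MRCA of seq17 and seq60 is the node subtending (((((seq22,seq61),(seq3,(seq2,seq9))),(((seq81,seq26),(((seq85,seq1),seq83),seq12)),(((seq66,seq35),seq5),seq20))),((seq18,seq19),(seq31,seq60))),((seq30,seq17),seq49)).
From seq17 up to that node: 3 branches. From seq60 up to the same node: 4 branches. Total: 3 + 4 = 7.

7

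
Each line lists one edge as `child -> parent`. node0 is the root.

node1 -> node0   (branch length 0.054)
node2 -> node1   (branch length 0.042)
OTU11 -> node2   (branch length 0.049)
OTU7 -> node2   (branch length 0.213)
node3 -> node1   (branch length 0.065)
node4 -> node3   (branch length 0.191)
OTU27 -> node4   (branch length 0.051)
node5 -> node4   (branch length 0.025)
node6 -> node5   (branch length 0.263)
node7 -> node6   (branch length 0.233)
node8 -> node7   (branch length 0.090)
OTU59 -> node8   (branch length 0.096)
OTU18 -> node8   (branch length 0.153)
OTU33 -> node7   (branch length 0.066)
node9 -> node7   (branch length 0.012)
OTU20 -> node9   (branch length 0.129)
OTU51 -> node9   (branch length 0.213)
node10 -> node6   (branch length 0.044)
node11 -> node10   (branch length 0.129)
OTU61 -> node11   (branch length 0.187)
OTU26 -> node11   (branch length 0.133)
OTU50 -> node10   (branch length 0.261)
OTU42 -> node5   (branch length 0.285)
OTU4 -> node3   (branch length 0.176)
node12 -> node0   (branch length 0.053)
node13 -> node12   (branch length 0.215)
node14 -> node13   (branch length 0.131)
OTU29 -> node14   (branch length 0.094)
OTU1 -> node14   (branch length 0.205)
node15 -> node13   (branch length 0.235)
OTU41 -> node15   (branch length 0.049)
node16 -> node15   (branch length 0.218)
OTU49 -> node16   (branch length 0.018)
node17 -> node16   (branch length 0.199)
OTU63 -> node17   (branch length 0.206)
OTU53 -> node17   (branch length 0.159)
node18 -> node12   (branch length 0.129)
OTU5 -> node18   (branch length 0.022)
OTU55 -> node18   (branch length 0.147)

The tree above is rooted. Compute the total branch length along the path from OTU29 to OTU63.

1.083

The path runs OTU29 → … → MRCA → … → OTU63; the MRCA is the node subtending ((OTU29,OTU1),(OTU41,(OTU49,(OTU63,OTU53)))).
Branch lengths along that path: 0.094 + 0.131 + 0.235 + 0.218 + 0.199 + 0.206 = 1.083.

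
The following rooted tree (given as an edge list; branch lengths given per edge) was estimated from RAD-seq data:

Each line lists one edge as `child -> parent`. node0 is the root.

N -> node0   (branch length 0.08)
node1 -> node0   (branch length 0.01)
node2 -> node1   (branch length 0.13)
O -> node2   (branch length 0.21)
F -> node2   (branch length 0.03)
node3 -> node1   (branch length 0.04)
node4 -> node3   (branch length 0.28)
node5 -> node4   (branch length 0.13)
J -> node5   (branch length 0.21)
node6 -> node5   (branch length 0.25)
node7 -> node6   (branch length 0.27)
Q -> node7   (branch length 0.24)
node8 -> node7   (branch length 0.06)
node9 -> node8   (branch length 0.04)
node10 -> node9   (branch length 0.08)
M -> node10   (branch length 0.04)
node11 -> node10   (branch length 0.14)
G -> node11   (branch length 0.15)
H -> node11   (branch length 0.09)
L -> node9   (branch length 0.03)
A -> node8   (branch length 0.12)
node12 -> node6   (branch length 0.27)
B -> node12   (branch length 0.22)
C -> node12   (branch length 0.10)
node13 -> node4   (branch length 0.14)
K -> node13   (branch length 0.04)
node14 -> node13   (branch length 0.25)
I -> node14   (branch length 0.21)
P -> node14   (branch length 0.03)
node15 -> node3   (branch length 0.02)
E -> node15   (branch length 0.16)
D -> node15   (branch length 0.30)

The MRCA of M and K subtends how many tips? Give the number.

12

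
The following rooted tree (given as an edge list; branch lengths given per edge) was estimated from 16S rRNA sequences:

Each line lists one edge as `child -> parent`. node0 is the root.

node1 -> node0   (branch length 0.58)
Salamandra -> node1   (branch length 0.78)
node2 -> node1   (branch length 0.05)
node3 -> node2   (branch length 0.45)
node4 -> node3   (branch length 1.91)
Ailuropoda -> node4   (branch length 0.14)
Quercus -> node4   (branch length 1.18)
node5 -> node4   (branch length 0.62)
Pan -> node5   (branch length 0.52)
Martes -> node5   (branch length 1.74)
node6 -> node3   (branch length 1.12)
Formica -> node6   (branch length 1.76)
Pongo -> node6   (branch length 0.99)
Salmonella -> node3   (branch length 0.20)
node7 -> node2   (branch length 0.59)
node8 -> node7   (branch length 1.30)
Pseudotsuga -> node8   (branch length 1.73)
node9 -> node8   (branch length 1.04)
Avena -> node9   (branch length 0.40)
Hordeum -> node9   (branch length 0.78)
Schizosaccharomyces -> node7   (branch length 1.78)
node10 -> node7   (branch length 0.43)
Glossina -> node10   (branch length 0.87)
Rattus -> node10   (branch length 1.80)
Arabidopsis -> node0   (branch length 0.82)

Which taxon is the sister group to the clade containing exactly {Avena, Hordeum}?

The clade containing exactly {Avena, Hordeum} attaches to the tree at the node subtending (Pseudotsuga,(Avena,Hordeum)).
The other lineage descending from that same node — the sister group — is the single tip Pseudotsuga.

Pseudotsuga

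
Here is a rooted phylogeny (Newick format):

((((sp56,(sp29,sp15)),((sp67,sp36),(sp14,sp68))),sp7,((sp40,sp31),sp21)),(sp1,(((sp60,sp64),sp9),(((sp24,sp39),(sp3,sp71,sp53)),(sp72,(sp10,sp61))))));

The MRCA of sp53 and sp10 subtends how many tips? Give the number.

8

The MRCA of sp53 and sp10 is the node subtending (((sp24,sp39),(sp3,sp71,sp53)),(sp72,(sp10,sp61))).
That clade contains 8 terminal taxa: sp10, sp24, sp3, sp39, sp53, sp61, sp71, sp72.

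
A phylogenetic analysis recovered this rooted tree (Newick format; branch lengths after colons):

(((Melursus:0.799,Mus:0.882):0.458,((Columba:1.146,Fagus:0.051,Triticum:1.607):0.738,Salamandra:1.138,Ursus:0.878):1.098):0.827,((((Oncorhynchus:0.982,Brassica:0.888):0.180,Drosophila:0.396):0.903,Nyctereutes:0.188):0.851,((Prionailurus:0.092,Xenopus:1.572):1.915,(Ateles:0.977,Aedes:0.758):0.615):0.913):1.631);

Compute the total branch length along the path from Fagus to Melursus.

The path runs Fagus → … → MRCA → … → Melursus; the MRCA is the node subtending ((Melursus,Mus),((Columba,Fagus,Triticum),Salamandra,Ursus)).
Branch lengths along that path: 0.051 + 0.738 + 1.098 + 0.458 + 0.799 = 3.144.

3.144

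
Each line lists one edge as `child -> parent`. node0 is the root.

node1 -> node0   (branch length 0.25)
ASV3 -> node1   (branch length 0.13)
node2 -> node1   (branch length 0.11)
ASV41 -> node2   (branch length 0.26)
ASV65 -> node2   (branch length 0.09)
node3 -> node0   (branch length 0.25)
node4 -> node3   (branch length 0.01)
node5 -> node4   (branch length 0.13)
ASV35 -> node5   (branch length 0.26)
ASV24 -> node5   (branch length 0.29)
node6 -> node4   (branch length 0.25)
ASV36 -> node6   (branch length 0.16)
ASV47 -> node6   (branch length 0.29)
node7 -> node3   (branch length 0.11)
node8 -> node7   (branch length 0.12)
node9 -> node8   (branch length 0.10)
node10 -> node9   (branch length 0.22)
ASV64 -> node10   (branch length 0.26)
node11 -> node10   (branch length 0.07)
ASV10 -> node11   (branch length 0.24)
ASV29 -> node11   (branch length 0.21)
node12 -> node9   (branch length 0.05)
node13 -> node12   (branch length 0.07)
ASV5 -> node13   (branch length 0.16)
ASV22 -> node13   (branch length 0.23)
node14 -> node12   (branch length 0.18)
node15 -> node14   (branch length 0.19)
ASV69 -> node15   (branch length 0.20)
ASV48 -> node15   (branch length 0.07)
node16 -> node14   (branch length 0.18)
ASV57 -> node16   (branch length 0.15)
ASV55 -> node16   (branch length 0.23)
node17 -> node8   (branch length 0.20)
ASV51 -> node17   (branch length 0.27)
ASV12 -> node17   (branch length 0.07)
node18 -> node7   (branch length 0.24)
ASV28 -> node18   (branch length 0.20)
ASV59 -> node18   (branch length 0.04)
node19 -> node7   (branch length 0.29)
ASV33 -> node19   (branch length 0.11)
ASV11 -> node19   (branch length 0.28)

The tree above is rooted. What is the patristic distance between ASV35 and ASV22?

1.08

The path runs ASV35 → … → MRCA → … → ASV22; the MRCA is the node subtending (((ASV35,ASV24),(ASV36,ASV47)),((((ASV64,(ASV10,ASV29)),((ASV5,ASV22),((ASV69,ASV48),(ASV57,ASV55)))),(ASV51,ASV12)),(ASV28,ASV59),(ASV33,ASV11))).
Branch lengths along that path: 0.26 + 0.13 + 0.01 + 0.11 + 0.12 + 0.10 + 0.05 + 0.07 + 0.23 = 1.08.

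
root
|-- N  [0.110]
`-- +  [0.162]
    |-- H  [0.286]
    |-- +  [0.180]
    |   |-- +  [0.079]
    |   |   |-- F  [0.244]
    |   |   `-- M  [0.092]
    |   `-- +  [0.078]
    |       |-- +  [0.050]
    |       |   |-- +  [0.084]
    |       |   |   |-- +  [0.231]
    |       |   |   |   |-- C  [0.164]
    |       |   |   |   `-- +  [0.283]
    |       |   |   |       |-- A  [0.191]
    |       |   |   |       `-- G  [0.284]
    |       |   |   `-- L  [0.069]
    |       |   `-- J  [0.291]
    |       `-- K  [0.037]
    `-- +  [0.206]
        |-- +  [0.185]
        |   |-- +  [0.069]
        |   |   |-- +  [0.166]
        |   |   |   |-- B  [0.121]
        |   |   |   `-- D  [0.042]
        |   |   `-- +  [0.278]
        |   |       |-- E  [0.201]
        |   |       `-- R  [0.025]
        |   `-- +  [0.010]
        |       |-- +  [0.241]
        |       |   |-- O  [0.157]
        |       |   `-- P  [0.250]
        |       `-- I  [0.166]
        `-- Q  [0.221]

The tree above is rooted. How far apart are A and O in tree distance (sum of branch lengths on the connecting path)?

1.896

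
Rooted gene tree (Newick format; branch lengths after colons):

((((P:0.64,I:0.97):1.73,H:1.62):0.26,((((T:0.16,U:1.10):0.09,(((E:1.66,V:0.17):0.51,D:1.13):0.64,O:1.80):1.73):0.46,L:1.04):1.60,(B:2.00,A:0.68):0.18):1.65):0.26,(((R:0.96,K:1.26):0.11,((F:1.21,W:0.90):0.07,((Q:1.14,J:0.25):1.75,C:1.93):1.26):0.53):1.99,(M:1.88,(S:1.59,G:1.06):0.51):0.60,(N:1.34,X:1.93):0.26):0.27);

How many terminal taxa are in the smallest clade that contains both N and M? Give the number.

The MRCA of N and M is the node subtending (((R,K),((F,W),((Q,J),C))),(M,(S,G)),(N,X)).
That clade contains 12 terminal taxa: C, F, G, J, K, M, N, Q, R, S, W, X.

12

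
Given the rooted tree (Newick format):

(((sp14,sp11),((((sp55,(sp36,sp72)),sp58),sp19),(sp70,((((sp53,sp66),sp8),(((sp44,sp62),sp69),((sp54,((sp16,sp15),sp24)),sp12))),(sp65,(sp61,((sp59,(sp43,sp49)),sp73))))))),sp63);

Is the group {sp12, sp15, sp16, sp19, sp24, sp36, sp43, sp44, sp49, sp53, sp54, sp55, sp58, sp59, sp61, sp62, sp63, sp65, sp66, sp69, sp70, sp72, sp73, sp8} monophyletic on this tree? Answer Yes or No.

No

The MRCA of the listed taxa is the root, so the smallest clade containing them is the whole tree.
That clade also contains sp11, sp14, which are not in the proposed group, so the group is not monophyletic.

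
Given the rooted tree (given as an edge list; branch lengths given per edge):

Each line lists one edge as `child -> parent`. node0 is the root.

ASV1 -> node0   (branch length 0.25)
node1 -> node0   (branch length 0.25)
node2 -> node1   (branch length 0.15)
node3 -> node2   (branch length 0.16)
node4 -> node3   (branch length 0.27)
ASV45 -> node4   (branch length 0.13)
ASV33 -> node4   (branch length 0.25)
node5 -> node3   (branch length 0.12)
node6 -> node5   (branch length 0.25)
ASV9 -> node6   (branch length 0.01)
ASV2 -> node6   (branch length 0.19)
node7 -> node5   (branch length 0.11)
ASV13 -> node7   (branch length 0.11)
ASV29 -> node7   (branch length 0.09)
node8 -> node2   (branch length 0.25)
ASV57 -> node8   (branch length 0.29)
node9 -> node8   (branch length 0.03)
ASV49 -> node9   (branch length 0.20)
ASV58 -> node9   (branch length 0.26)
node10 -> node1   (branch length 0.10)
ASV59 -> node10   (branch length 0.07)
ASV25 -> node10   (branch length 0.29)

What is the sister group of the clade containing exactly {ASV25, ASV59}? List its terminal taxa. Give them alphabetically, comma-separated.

ASV13, ASV2, ASV29, ASV33, ASV45, ASV49, ASV57, ASV58, ASV9

The clade containing exactly {ASV25, ASV59} attaches to the tree at the node subtending ((((ASV45,ASV33),((ASV9,ASV2),(ASV13,ASV29))),(ASV57,(ASV49,ASV58))),(ASV59,ASV25)).
The other lineage descending from that same node — the sister group — is (((ASV45,ASV33),((ASV9,ASV2),(ASV13,ASV29))),(ASV57,(ASV49,ASV58))); its 9 tips in alphabetical order are the answer.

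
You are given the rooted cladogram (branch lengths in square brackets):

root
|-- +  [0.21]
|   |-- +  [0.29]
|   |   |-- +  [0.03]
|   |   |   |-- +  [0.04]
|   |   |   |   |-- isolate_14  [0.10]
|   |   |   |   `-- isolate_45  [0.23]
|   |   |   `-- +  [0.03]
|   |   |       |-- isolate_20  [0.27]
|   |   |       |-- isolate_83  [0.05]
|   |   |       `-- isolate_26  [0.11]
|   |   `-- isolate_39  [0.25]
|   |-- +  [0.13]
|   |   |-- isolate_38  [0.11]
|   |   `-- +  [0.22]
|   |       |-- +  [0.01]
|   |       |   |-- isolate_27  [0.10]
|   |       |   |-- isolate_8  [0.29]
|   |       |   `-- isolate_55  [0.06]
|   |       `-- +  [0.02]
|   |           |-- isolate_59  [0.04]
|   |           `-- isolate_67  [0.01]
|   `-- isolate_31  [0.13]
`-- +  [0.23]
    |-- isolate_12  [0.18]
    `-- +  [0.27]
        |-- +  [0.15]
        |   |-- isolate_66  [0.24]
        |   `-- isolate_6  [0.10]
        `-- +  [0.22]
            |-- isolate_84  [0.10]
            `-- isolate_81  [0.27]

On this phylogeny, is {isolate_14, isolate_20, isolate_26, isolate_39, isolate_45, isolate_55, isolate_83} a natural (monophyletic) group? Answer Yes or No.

No

The MRCA of the listed taxa subtends ((((isolate_14,isolate_45),(isolate_20,isolate_83,isolate_26)),isolate_39),(isolate_38,((isolate_27,isolate_8,isolate_55),(isolate_59,isolate_67))),isolate_31).
That clade also contains isolate_27, isolate_31, isolate_38, isolate_59, isolate_67, isolate_8, which are not in the proposed group, so the group is not monophyletic.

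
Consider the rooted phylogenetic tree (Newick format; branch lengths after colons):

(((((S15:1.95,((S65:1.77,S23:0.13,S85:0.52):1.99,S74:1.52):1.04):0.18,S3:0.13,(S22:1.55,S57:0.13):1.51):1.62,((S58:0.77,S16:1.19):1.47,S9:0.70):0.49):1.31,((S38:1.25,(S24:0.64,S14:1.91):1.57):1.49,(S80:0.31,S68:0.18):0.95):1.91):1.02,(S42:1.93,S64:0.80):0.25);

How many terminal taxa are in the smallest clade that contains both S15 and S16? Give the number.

11

The MRCA of S15 and S16 is the node subtending (((S15,((S65,S23,S85),S74)),S3,(S22,S57)),((S58,S16),S9)).
That clade contains 11 terminal taxa: S15, S16, S22, S23, S3, S57, S58, S65, S74, S85, S9.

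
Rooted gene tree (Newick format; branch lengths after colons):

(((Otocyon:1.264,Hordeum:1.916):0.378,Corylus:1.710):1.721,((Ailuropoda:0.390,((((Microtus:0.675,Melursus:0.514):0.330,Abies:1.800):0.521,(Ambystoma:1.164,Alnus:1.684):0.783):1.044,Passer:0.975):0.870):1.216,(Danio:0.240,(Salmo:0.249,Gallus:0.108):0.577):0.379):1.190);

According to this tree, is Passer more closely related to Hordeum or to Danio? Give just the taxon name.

The MRCA of Passer and Danio subtends ((Ailuropoda,((((Microtus,Melursus),Abies),(Ambystoma,Alnus)),Passer)),(Danio,(Salmo,Gallus))) (10 taxa).
The MRCA of Passer and Hordeum is the root, subtending the entire tree (13 taxa).
The first is nested inside the second, so Passer shares a more recent common ancestor with Danio.

Danio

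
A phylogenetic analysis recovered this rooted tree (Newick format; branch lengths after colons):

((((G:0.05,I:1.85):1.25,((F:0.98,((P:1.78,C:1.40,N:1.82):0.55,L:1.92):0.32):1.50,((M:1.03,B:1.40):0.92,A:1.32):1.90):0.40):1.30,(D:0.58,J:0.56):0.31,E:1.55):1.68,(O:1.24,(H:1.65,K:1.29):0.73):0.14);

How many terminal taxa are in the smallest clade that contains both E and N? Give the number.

13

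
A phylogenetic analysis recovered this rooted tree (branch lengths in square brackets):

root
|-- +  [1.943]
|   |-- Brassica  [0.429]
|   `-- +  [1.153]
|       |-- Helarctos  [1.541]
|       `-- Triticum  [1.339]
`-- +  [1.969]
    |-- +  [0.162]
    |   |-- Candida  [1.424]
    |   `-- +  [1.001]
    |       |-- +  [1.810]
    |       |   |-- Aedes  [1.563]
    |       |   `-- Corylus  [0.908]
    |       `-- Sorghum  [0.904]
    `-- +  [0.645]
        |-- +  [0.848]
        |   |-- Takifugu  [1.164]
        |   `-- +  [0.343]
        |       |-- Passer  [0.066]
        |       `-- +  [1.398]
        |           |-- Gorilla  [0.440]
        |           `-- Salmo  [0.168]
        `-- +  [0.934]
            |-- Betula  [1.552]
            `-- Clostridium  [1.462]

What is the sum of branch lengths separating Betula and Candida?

4.717

The path runs Betula → … → MRCA → … → Candida; the MRCA is the node subtending ((Candida,((Aedes,Corylus),Sorghum)),((Takifugu,(Passer,(Gorilla,Salmo))),(Betula,Clostridium))).
Branch lengths along that path: 1.552 + 0.934 + 0.645 + 0.162 + 1.424 = 4.717.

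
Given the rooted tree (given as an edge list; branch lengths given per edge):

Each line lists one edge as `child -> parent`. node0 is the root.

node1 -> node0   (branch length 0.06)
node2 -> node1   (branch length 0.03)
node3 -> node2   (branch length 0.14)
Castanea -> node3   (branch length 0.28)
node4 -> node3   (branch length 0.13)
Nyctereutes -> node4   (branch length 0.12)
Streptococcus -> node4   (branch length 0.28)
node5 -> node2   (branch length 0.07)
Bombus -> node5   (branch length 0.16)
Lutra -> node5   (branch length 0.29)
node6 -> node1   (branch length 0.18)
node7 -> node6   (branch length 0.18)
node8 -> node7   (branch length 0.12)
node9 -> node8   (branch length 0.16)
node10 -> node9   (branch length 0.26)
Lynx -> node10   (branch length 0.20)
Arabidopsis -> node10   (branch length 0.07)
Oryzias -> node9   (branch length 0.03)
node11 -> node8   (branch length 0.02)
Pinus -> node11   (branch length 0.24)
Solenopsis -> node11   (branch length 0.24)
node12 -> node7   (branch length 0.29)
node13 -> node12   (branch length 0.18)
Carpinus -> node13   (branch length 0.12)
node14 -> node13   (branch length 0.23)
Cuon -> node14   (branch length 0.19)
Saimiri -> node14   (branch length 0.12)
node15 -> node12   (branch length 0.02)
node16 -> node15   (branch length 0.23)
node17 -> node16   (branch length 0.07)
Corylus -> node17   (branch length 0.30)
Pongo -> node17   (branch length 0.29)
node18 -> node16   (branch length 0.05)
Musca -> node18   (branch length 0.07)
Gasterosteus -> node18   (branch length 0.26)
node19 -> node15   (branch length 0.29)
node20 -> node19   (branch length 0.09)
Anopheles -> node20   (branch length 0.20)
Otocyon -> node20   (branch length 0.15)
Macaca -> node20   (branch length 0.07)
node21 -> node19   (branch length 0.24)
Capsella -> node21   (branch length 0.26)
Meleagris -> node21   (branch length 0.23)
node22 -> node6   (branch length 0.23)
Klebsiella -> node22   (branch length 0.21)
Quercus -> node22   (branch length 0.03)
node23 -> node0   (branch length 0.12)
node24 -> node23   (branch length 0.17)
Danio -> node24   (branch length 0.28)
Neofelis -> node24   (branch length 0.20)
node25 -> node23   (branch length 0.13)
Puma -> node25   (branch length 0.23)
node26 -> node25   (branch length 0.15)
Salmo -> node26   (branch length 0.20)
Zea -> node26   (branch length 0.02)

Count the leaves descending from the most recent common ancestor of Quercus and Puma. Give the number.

29

The MRCA of Quercus and Puma is the root, so the clade is the entire tree.
That clade contains 29 terminal taxa: Anopheles, Arabidopsis, Bombus, Capsella, Carpinus, Castanea, Corylus, Cuon, Danio, Gasterosteus, Klebsiella, Lutra, Lynx, Macaca, Meleagris, Musca, Neofelis, Nyctereutes, Oryzias, Otocyon, Pinus, Pongo, Puma, Quercus, Saimiri, Salmo, Solenopsis, Streptococcus, Zea.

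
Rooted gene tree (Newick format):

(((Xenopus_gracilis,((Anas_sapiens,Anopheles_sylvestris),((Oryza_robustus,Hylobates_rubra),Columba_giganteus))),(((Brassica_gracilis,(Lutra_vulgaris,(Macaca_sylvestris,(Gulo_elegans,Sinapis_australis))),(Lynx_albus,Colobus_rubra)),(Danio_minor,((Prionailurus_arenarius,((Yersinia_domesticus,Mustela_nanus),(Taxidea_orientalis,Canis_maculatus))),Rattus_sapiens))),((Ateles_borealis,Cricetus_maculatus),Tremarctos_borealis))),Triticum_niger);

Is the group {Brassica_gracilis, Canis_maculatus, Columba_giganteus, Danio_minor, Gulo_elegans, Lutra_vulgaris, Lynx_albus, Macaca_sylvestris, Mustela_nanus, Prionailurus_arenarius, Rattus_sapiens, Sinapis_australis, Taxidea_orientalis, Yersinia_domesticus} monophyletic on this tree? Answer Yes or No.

No

The MRCA of the listed taxa subtends ((Xenopus_gracilis,((Anas_sapiens,Anopheles_sylvestris),((Oryza_robustus,Hylobates_rubra),Columba_giganteus))),(((Brassica_gracilis,(Lutra_vulgaris,(Macaca_sylvestris,(Gulo_elegans,Sinapis_australis))),(Lynx_albus,Colobus_rubra)),(Danio_minor,((Prionailurus_arenarius,((Yersinia_domesticus,Mustela_nanus),(Taxidea_orientalis,Canis_maculatus))),Rattus_sapiens))),((Ateles_borealis,Cricetus_maculatus),Tremarctos_borealis))).
That clade also contains Anas_sapiens, Anopheles_sylvestris, Ateles_borealis, Colobus_rubra, Cricetus_maculatus, Hylobates_rubra, Oryza_robustus, Tremarctos_borealis, Xenopus_gracilis, which are not in the proposed group, so the group is not monophyletic.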